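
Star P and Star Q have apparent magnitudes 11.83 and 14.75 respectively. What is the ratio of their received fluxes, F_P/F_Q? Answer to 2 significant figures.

Magnitude difference = -2.92
Flux ratio = 10^(−0.4 Δm) = 10^(−0.4 × -2.92) = 10^1.168 = 14.72

F_P/F_Q ≈ 15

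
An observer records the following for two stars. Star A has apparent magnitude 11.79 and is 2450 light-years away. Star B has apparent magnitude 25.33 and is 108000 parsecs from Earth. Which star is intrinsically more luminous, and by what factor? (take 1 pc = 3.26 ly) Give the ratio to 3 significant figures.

Star A: d = 2450 ly / 3.26 = 751.5 pc
Star A: M = m − 5 log₁₀ d + 5 = 11.79 − 5·2.8759 + 5 = 2.410
Star B: M = m − 5 log₁₀ d + 5 = 25.33 − 5·5.0334 + 5 = 5.163
ΔM = M_A − M_B = 2.410 − (5.163) = -2.753; smaller M is more luminous → Star A.
L ratio = 10^(0.4 |ΔM|) = 10^1.101 = 12.62

Star A is more luminous, by a factor of 12.6.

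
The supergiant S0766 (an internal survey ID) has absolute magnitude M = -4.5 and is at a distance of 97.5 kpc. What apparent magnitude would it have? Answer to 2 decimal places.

d = 97.5 kpc = 97500 pc
m = M + 5 log₁₀ d − 5 = -4.5 + 5·4.9890 − 5 = 15.445

m ≈ 15.45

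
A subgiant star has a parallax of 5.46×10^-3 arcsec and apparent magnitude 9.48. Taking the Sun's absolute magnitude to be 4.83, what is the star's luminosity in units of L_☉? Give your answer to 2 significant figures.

d = 1/p = 1/5.46×10^-3″ = 183.2 pc
M = m − 5 log₁₀ d + 5 = 9.48 − 5·2.2628 + 5 = 3.166
M − M_☉ = 3.166 − 4.83 = -1.664
L/L_☉ = 10^(−0.4 × -1.664) = 4.630

L/L_☉ ≈ 4.6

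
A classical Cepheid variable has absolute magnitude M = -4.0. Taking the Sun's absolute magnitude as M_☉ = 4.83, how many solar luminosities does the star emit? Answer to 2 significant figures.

M − M_☉ = -4.0 − 4.83 = -8.830
L/L_☉ = 10^(−0.4 (M − M_☉)) = 10^3.532 = 3404

L/L_☉ ≈ 3400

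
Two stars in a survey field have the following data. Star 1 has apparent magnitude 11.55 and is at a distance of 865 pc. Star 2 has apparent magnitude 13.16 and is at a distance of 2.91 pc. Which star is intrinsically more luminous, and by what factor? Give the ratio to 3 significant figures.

Star 1 is more luminous, by a factor of 389000.

Star 1: M = m − 5 log₁₀ d + 5 = 11.55 − 5·2.9370 + 5 = 1.865
Star 2: M = m − 5 log₁₀ d + 5 = 13.16 − 5·0.4639 + 5 = 15.841
ΔM = M_1 − M_2 = 1.865 − (15.841) = -13.976; smaller M is more luminous → Star 1.
L ratio = 10^(0.4 |ΔM|) = 10^5.590 = 389300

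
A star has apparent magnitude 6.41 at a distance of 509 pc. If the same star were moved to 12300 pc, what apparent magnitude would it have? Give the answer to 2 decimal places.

Flux ∝ 1/d², so Δm = 5 log₁₀(d₂/d₁) = 5 log₁₀(12300/509) = 6.916
m₂ = m₁ + Δm = 6.41 + (6.916) = 13.326

m ≈ 13.33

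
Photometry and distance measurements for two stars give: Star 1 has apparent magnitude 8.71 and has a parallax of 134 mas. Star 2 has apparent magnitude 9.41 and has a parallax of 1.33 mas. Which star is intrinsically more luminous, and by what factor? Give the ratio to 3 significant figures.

Star 2 is more luminous, by a factor of 5330.

Star 1: p = 134 mas = 0.134″ → d = 1/p = 7.463 pc
Star 1: M = m − 5 log₁₀ d + 5 = 8.71 − 5·0.8729 + 5 = 9.346
Star 2: p = 1.33 mas = 1.33×10^-3″ → d = 1/p = 751.9 pc
Star 2: M = m − 5 log₁₀ d + 5 = 9.41 − 5·2.8761 + 5 = 0.029
ΔM = M_1 − M_2 = 9.346 − (0.029) = 9.316; smaller M is more luminous → Star 2.
L ratio = 10^(0.4 |ΔM|) = 10^3.727 = 5327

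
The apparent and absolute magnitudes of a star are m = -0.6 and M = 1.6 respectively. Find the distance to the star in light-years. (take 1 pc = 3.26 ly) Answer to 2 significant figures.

d ≈ 12 ly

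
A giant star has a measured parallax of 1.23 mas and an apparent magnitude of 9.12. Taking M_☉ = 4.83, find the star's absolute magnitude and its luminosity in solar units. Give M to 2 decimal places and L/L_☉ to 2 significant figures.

M ≈ -0.43; L/L_☉ ≈ 130

d = 1/p = 1000/1.23 mas = 813.0 pc
M = m − 5 log₁₀ d + 5 = 9.12 − 5·2.9101 + 5 = -0.430
M − M_☉ = -0.430 − 4.83 = -5.260
L/L_☉ = 10^(−0.4 × -5.260) = 127.1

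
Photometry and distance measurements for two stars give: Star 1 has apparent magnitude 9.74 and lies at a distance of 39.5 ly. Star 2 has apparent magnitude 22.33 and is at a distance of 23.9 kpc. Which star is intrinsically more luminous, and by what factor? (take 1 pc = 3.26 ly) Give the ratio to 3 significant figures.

Star 1: d = 39.5 ly / 3.26 = 12.12 pc
Star 1: M = m − 5 log₁₀ d + 5 = 9.74 − 5·1.0834 + 5 = 9.323
Star 2: d = 23.9 kpc = 23900 pc
Star 2: M = m − 5 log₁₀ d + 5 = 22.33 − 5·4.3784 + 5 = 5.438
ΔM = M_1 − M_2 = 9.323 − (5.438) = 3.885; smaller M is more luminous → Star 2.
L ratio = 10^(0.4 |ΔM|) = 10^1.554 = 35.81

Star 2 is more luminous, by a factor of 35.8.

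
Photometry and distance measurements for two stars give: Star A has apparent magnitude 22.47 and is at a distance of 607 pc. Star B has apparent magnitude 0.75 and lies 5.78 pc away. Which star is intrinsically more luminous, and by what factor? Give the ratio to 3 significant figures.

Star B is more luminous, by a factor of 44200.

Star A: M = m − 5 log₁₀ d + 5 = 22.47 − 5·2.7832 + 5 = 13.554
Star B: M = m − 5 log₁₀ d + 5 = 0.75 − 5·0.7619 + 5 = 1.940
ΔM = M_A − M_B = 13.554 − (1.940) = 11.614; smaller M is more luminous → Star B.
L ratio = 10^(0.4 |ΔM|) = 10^4.645 = 44210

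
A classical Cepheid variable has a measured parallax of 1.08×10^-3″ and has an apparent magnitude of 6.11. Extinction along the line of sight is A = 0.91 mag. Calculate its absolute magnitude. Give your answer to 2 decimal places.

d = 1/p = 1/1.08×10^-3″ = 925.9 pc
5 log₁₀(d/10 pc) = 5 log₁₀(925.9) − 5 = 9.833
M = m − 5 log₁₀(d/10) − A = 6.11 − 9.833 − 0.91 = -4.633

M ≈ -4.63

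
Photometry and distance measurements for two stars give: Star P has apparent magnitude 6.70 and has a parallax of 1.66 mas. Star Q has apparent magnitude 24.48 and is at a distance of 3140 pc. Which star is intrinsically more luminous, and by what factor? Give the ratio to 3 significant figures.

Star P is more luminous, by a factor of 476000.

Star P: p = 1.66 mas = 1.66×10^-3″ → d = 1/p = 602.4 pc
Star P: M = m − 5 log₁₀ d + 5 = 6.70 − 5·2.7799 + 5 = -2.199
Star Q: M = m − 5 log₁₀ d + 5 = 24.48 − 5·3.4969 + 5 = 11.995
ΔM = M_P − M_Q = -2.199 − (11.995) = -14.195; smaller M is more luminous → Star P.
L ratio = 10^(0.4 |ΔM|) = 10^5.678 = 476300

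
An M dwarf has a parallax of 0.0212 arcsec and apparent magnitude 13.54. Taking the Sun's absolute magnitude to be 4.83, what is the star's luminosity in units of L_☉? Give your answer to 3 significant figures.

d = 1/p = 1/0.0212″ = 47.17 pc
M = m − 5 log₁₀ d + 5 = 13.54 − 5·1.6737 + 5 = 10.172
M − M_☉ = 10.172 − 4.83 = 5.342
L/L_☉ = 10^(−0.4 × 5.342) = 7.300×10^-3

L/L_☉ ≈ 7.30×10^-3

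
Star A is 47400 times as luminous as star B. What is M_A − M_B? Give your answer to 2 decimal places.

M_A − M_B ≈ -11.69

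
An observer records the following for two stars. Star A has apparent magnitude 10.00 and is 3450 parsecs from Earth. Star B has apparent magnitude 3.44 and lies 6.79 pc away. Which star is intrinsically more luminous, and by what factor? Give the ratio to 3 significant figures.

Star A is more luminous, by a factor of 614.

Star A: M = m − 5 log₁₀ d + 5 = 10.00 − 5·3.5378 + 5 = -2.689
Star B: M = m − 5 log₁₀ d + 5 = 3.44 − 5·0.8319 + 5 = 4.281
ΔM = M_A − M_B = -2.689 − (4.281) = -6.970; smaller M is more luminous → Star A.
L ratio = 10^(0.4 |ΔM|) = 10^2.788 = 613.6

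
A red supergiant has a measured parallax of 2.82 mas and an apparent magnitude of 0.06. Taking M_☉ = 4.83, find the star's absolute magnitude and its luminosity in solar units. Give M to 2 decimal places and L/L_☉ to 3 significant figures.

d = 1/p = 1000/2.82 mas = 354.6 pc
M = m − 5 log₁₀ d + 5 = 0.06 − 5·2.5498 + 5 = -7.689
M − M_☉ = -7.689 − 4.83 = -12.519
L/L_☉ = 10^(−0.4 × -12.519) = 101700

M ≈ -7.69; L/L_☉ ≈ 102000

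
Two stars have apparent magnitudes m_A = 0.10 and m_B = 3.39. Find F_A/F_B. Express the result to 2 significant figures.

F_A/F_B ≈ 21

Δm = 0.10 − (3.39) = -3.29
Flux ratio = 10^(−0.4 Δm) = 10^(−0.4 × -3.29) = 10^1.316 = 20.70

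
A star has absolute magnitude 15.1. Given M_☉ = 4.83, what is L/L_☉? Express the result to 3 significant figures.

M − M_☉ = 15.1 − 4.83 = 10.270
L/L_☉ = 10^(−0.4 (M − M_☉)) = 10^-4.108 = 7.798×10^-5

L/L_☉ ≈ 7.80×10^-5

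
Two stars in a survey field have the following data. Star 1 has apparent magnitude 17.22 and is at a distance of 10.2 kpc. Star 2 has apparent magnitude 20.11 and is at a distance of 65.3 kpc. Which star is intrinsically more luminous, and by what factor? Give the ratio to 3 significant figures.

Star 1: d = 10.2 kpc = 10200 pc
Star 1: M = m − 5 log₁₀ d + 5 = 17.22 − 5·4.0086 + 5 = 2.177
Star 2: d = 65.3 kpc = 65300 pc
Star 2: M = m − 5 log₁₀ d + 5 = 20.11 − 5·4.8149 + 5 = 1.035
ΔM = M_1 − M_2 = 2.177 − (1.035) = 1.142; smaller M is more luminous → Star 2.
L ratio = 10^(0.4 |ΔM|) = 10^0.457 = 2.862

Star 2 is more luminous, by a factor of 2.86.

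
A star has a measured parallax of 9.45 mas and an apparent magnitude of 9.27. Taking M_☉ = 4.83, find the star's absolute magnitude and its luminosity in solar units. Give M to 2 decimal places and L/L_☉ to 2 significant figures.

d = 1/p = 1000/9.45 mas = 105.8 pc
M = m − 5 log₁₀ d + 5 = 9.27 − 5·2.0246 + 5 = 4.147
M − M_☉ = 4.147 − 4.83 = -0.683
L/L_☉ = 10^(−0.4 × -0.683) = 1.876

M ≈ 4.15; L/L_☉ ≈ 1.9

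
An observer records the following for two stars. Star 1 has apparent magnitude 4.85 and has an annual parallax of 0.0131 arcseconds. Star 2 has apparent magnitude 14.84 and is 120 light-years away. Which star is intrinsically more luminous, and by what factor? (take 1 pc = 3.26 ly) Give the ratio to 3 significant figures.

Star 1 is more luminous, by a factor of 42600.

Star 1: d = 1/p = 1/0.0131″ = 76.34 pc
Star 1: M = m − 5 log₁₀ d + 5 = 4.85 − 5·1.8827 + 5 = 0.436
Star 2: d = 120 ly / 3.26 = 36.81 pc
Star 2: M = m − 5 log₁₀ d + 5 = 14.84 − 5·1.5660 + 5 = 12.010
ΔM = M_1 − M_2 = 0.436 − (12.010) = -11.574; smaller M is more luminous → Star 1.
L ratio = 10^(0.4 |ΔM|) = 10^4.630 = 42610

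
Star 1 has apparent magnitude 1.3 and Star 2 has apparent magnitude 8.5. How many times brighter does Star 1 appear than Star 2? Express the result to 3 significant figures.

Δm = 1.3 − (8.5) = -7.2
Flux ratio = 10^(−0.4 Δm) = 10^(−0.4 × -7.2) = 10^2.880 = 758.6

759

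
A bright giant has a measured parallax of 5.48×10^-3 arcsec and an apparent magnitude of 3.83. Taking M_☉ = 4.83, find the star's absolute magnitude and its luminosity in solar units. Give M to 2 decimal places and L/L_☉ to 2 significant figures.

d = 1/p = 1/5.48×10^-3″ = 182.5 pc
M = m − 5 log₁₀ d + 5 = 3.83 − 5·2.2612 + 5 = -2.476
M − M_☉ = -2.476 − 4.83 = -7.306
L/L_☉ = 10^(−0.4 × -7.306) = 836.4

M ≈ -2.48; L/L_☉ ≈ 840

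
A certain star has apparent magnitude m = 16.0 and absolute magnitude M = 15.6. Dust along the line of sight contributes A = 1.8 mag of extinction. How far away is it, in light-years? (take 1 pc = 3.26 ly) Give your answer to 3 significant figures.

d ≈ 17.1 ly

m − M = 5 log₁₀(d/10 pc) + A  ⇒  16.0 − (15.6) − 1.8 = 5 log₁₀(d/10)
-1.400 = 5 log₁₀(d/10)
log₁₀ d = (m − M − A)/5 + 1 = 0.7200
d = 10^0.7200 = 5.248 pc
= 17.11 ly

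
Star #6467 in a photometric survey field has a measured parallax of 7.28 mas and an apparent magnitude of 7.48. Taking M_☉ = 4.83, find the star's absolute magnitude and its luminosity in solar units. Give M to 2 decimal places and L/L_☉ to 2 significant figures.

d = 1/p = 1000/7.28 mas = 137.4 pc
M = m − 5 log₁₀ d + 5 = 7.48 − 5·2.1379 + 5 = 1.791
M − M_☉ = 1.791 − 4.83 = -3.039
L/L_☉ = 10^(−0.4 × -3.039) = 16.43

M ≈ 1.79; L/L_☉ ≈ 16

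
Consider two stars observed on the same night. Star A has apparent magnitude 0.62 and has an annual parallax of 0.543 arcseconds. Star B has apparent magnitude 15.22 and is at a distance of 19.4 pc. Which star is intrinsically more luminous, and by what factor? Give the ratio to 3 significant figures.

Star A is more luminous, by a factor of 6230.

Star A: d = 1/p = 1/0.543″ = 1.842 pc
Star A: M = m − 5 log₁₀ d + 5 = 0.62 − 5·0.2652 + 5 = 4.294
Star B: M = m − 5 log₁₀ d + 5 = 15.22 − 5·1.2878 + 5 = 13.781
ΔM = M_A − M_B = 4.294 − (13.781) = -9.487; smaller M is more luminous → Star A.
L ratio = 10^(0.4 |ΔM|) = 10^3.795 = 6234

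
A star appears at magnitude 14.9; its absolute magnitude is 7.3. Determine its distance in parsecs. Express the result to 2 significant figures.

Distance modulus: m − M = 14.9 − (7.3) = 7.600
m − M = 5 log₁₀ d − 5
log₁₀ d = (m − M)/5 + 1 = 2.5200
d = 10^2.5200 = 331.1 pc

d ≈ 330 pc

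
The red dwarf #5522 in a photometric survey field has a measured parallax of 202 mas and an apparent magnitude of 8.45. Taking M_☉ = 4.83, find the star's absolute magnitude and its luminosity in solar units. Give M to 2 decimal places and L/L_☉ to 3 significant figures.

M ≈ 9.98; L/L_☉ ≈ 8.74×10^-3

d = 1/p = 1000/202 mas = 4.950 pc
M = m − 5 log₁₀ d + 5 = 8.45 − 5·0.6946 + 5 = 9.977
M − M_☉ = 9.977 − 4.83 = 5.147
L/L_☉ = 10^(−0.4 × 5.147) = 8.736×10^-3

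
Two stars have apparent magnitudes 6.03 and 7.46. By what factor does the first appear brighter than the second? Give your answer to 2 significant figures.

Magnitude difference = -1.43
Flux ratio = 10^(−0.4 Δm) = 10^(−0.4 × -1.43) = 10^0.572 = 3.733

3.7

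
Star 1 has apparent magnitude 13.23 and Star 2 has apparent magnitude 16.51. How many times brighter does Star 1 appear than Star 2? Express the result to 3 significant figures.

Δm = 13.23 − (16.51) = -3.28
Flux ratio = 10^(−0.4 Δm) = 10^(−0.4 × -3.28) = 10^1.312 = 20.51

20.5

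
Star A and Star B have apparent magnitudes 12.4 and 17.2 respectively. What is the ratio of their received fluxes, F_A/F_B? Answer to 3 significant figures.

F_A/F_B ≈ 83.2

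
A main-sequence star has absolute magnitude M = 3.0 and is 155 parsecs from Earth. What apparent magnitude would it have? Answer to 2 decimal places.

m ≈ 8.95

m = M + 5 log₁₀ d − 5 = 3.0 + 5·2.1903 − 5 = 8.952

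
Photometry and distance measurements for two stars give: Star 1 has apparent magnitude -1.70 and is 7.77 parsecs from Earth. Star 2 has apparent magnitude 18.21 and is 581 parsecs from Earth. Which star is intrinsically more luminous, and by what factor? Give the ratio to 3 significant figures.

Star 1: M = m − 5 log₁₀ d + 5 = -1.70 − 5·0.8904 + 5 = -1.152
Star 2: M = m − 5 log₁₀ d + 5 = 18.21 − 5·2.7642 + 5 = 9.389
ΔM = M_1 − M_2 = -1.152 − (9.389) = -10.541; smaller M is more luminous → Star 1.
L ratio = 10^(0.4 |ΔM|) = 10^4.216 = 16460

Star 1 is more luminous, by a factor of 16500.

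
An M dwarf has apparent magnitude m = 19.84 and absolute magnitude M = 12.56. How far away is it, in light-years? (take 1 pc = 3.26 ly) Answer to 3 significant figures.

Distance modulus: m − M = 19.84 − (12.56) = 7.280
m − M = 5 log₁₀ d − 5
log₁₀ d = (m − M)/5 + 1 = 2.4560
d = 10^2.4560 = 285.8 pc
= 931.6 ly

d ≈ 932 ly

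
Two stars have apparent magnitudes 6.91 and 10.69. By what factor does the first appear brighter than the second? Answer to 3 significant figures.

Δm = 6.91 − (10.69) = -3.78
Flux ratio = 10^(−0.4 Δm) = 10^(−0.4 × -3.78) = 10^1.512 = 32.51

32.5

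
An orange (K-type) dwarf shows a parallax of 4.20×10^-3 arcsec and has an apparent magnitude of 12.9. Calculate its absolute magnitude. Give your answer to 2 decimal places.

M ≈ 6.02

d = 1/p = 1/4.20×10^-3″ = 238.1 pc
5 log₁₀(d/10 pc) = 5 log₁₀(238.1) − 5 = 6.884
M = m − 5 log₁₀(d/10) = 12.9 − 6.884 = 6.016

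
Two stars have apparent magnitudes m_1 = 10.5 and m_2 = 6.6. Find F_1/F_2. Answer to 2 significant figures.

F_1/F_2 ≈ 0.028

Magnitude difference = 3.9
Flux ratio = 10^(−0.4 Δm) = 10^(−0.4 × 3.9) = 10^-1.560 = 0.02754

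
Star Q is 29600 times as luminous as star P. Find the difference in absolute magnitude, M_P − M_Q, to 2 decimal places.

M_P − M_Q ≈ 11.18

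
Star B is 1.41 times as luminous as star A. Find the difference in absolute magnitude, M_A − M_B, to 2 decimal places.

M_A − M_B ≈ 0.37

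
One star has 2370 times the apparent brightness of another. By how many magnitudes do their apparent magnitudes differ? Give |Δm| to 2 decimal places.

Pogson: Δm = −2.5 log₁₀(ratio) = −2.5 log₁₀(2370) = −2.5 × 3.3747 = -8.437

|Δm| ≈ 8.44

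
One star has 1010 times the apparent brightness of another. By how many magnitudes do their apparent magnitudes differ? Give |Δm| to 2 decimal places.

Pogson: Δm = −2.5 log₁₀(ratio) = −2.5 log₁₀(1010) = −2.5 × 3.0043 = -7.511

|Δm| ≈ 7.51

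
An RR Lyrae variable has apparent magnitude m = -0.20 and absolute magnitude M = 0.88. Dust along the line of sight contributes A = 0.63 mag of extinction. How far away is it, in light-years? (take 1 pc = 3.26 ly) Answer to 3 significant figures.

m − M = 5 log₁₀(d/10 pc) + A  ⇒  -0.20 − (0.88) − 0.63 = 5 log₁₀(d/10)
-1.710 = 5 log₁₀(d/10)
log₁₀ d = (m − M − A)/5 + 1 = 0.6580
d = 10^0.6580 = 4.550 pc
= 14.83 ly

d ≈ 14.8 ly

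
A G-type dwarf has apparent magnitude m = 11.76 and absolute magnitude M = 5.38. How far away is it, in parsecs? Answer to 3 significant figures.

d ≈ 189 pc

Distance modulus: m − M = 11.76 − (5.38) = 6.380
m − M = 5 log₁₀ d − 5
log₁₀ d = (m − M)/5 + 1 = 2.2760
d = 10^2.2760 = 188.8 pc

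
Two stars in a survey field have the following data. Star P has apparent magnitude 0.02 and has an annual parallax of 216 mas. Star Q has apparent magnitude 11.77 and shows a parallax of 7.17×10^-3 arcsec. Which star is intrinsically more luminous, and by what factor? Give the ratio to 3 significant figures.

Star P is more luminous, by a factor of 55.2.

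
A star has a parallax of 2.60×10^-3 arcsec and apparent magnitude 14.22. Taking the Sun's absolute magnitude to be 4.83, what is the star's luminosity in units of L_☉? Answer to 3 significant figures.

d = 1/p = 1/2.60×10^-3″ = 384.6 pc
M = m − 5 log₁₀ d + 5 = 14.22 − 5·2.5850 + 5 = 6.295
M − M_☉ = 6.295 − 4.83 = 1.465
L/L_☉ = 10^(−0.4 × 1.465) = 0.2594

L/L_☉ ≈ 0.259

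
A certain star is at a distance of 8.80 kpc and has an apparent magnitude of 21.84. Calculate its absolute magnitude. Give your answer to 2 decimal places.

M ≈ 7.12

d = 8.80 kpc = 8800 pc
5 log₁₀(d/10 pc) = 5 log₁₀(8800) − 5 = 14.722
M = m − 5 log₁₀(d/10) = 21.84 − 14.722 = 7.118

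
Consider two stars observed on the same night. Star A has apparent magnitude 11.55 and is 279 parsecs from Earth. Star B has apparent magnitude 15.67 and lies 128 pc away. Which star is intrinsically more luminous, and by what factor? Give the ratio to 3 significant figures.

Star A: M = m − 5 log₁₀ d + 5 = 11.55 − 5·2.4456 + 5 = 4.322
Star B: M = m − 5 log₁₀ d + 5 = 15.67 − 5·2.1072 + 5 = 10.134
ΔM = M_A − M_B = 4.322 − (10.134) = -5.812; smaller M is more luminous → Star A.
L ratio = 10^(0.4 |ΔM|) = 10^2.325 = 211.2

Star A is more luminous, by a factor of 211.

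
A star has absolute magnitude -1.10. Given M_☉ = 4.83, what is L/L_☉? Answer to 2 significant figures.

L/L_☉ ≈ 240

M − M_☉ = -1.10 − 4.83 = -5.930
L/L_☉ = 10^(−0.4 (M − M_☉)) = 10^2.372 = 235.5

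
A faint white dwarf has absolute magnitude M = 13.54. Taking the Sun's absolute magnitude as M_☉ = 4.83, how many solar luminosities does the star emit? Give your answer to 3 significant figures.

L/L_☉ ≈ 3.28×10^-4

M − M_☉ = 13.54 − 4.83 = 8.710
L/L_☉ = 10^(−0.4 (M − M_☉)) = 10^-3.484 = 3.281×10^-4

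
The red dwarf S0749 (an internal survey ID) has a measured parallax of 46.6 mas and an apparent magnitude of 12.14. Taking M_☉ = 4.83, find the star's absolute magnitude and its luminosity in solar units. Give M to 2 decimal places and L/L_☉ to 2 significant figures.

M ≈ 10.48; L/L_☉ ≈ 5.5×10^-3

d = 1/p = 1000/46.6 mas = 21.46 pc
M = m − 5 log₁₀ d + 5 = 12.14 − 5·1.3316 + 5 = 10.482
M − M_☉ = 10.482 − 4.83 = 5.652
L/L_☉ = 10^(−0.4 × 5.652) = 5.486×10^-3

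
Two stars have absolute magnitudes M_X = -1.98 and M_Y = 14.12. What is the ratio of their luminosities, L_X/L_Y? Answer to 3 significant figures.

ΔM = M_X − M_Y = -16.10
L_X/L_Y = 10^(−0.4 ΔM) = 10^6.440 = 2.754×10^6

L_X/L_Y ≈ 2.75×10^6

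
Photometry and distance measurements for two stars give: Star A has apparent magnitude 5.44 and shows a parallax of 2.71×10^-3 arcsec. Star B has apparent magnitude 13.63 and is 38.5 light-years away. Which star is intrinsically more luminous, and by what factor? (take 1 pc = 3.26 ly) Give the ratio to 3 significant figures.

Star A is more luminous, by a factor of 1.84×10^6.

Star A: d = 1/p = 1/2.71×10^-3″ = 369.0 pc
Star A: M = m − 5 log₁₀ d + 5 = 5.44 − 5·2.5670 + 5 = -2.395
Star B: d = 38.5 ly / 3.26 = 11.81 pc
Star B: M = m − 5 log₁₀ d + 5 = 13.63 − 5·1.0722 + 5 = 13.269
ΔM = M_A − M_B = -2.395 − (13.269) = -15.664; smaller M is more luminous → Star A.
L ratio = 10^(0.4 |ΔM|) = 10^6.266 = 1.843×10^6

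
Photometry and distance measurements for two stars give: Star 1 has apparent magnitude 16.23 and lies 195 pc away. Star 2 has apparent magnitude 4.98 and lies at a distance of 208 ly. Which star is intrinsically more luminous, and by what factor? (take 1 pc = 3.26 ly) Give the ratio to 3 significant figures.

Star 2 is more luminous, by a factor of 3390.

Star 1: M = m − 5 log₁₀ d + 5 = 16.23 − 5·2.2900 + 5 = 9.780
Star 2: d = 208 ly / 3.26 = 63.80 pc
Star 2: M = m − 5 log₁₀ d + 5 = 4.98 − 5·1.8048 + 5 = 0.956
ΔM = M_1 − M_2 = 9.780 − (0.956) = 8.824; smaller M is more luminous → Star 2.
L ratio = 10^(0.4 |ΔM|) = 10^3.530 = 3385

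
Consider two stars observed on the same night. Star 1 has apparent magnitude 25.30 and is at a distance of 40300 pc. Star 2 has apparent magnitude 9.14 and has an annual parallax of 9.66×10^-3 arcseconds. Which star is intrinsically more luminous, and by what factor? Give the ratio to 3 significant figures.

Star 2 is more luminous, by a factor of 19.2.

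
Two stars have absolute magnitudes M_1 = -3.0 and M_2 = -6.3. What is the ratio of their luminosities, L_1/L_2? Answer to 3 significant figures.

ΔM = M_1 − M_2 = 3.3
L_1/L_2 = 10^(−0.4 ΔM) = 10^-1.320 = 0.04786

L_1/L_2 ≈ 0.0479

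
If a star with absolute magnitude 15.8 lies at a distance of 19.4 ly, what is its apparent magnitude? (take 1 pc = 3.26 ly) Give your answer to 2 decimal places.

d = 19.4 ly / 3.26 = 5.951 pc
m = M + 5 log₁₀ d − 5 = 15.8 + 5·0.7746 − 5 = 14.673

m ≈ 14.67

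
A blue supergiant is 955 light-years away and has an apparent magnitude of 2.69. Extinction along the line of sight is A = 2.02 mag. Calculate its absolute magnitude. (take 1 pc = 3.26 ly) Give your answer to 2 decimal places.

M ≈ -6.66

d = 955 ly / 3.26 = 292.9 pc
5 log₁₀(d/10 pc) = 5 log₁₀(292.9) − 5 = 7.334
M = m − 5 log₁₀(d/10) − A = 2.69 − 7.334 − 2.02 = -6.664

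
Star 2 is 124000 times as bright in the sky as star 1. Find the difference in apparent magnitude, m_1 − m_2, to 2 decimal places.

m_1 − m_2 ≈ 12.73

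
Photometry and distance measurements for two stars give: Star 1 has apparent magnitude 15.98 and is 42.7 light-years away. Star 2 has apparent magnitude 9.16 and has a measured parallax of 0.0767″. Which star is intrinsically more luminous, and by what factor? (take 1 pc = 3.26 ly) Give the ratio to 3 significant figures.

Star 2 is more luminous, by a factor of 530.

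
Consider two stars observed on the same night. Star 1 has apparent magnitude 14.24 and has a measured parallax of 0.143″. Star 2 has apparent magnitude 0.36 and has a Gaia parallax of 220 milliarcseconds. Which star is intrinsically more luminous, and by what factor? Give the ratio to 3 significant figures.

Star 2 is more luminous, by a factor of 151000.

Star 1: d = 1/p = 1/0.143″ = 6.993 pc
Star 1: M = m − 5 log₁₀ d + 5 = 14.24 − 5·0.8447 + 5 = 15.017
Star 2: p = 220 mas = 0.220″ → d = 1/p = 4.545 pc
Star 2: M = m − 5 log₁₀ d + 5 = 0.36 − 5·0.6576 + 5 = 2.072
ΔM = M_1 − M_2 = 15.017 − (2.072) = 12.945; smaller M is more luminous → Star 2.
L ratio = 10^(0.4 |ΔM|) = 10^5.178 = 150600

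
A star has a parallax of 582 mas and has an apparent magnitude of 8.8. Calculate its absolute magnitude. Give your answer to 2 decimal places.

M ≈ 12.62

p = 582 mas = 0.582″ → d = 1/p = 1.718 pc
5 log₁₀(d/10 pc) = 5 log₁₀(1.718) − 5 = -3.825
M = m − 5 log₁₀(d/10) = 8.8 + 3.825 = 12.625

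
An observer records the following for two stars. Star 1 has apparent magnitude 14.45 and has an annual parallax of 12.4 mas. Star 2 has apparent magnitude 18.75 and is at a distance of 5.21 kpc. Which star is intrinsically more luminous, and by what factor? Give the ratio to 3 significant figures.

Star 1: p = 12.4 mas = 0.0124″ → d = 1/p = 80.65 pc
Star 1: M = m − 5 log₁₀ d + 5 = 14.45 − 5·1.9066 + 5 = 9.917
Star 2: d = 5.21 kpc = 5210 pc
Star 2: M = m − 5 log₁₀ d + 5 = 18.75 − 5·3.7168 + 5 = 5.166
ΔM = M_1 − M_2 = 9.917 − (5.166) = 4.751; smaller M is more luminous → Star 2.
L ratio = 10^(0.4 |ΔM|) = 10^1.901 = 79.53

Star 2 is more luminous, by a factor of 79.5.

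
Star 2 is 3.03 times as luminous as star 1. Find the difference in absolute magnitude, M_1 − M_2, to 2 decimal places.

M_1 − M_2 ≈ 1.20

Pogson: ΔM = −2.5 log₁₀(ratio) = −2.5 log₁₀(3.03) = −2.5 × 0.4814 = -1.204
Star 2 is brighter so has the smaller magnitude: M_1 − M_2 is positive.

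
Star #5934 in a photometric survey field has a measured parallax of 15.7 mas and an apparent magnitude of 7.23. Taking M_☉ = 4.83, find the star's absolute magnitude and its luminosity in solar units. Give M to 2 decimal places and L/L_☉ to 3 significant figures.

M ≈ 3.21; L/L_☉ ≈ 4.45

d = 1/p = 1000/15.7 mas = 63.69 pc
M = m − 5 log₁₀ d + 5 = 7.23 − 5·1.8041 + 5 = 3.209
M − M_☉ = 3.209 − 4.83 = -1.621
L/L_☉ = 10^(−0.4 × -1.621) = 4.448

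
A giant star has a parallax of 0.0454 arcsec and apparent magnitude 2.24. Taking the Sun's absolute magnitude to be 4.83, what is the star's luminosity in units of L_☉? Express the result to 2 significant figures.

L/L_☉ ≈ 53

d = 1/p = 1/0.0454″ = 22.03 pc
M = m − 5 log₁₀ d + 5 = 2.24 − 5·1.3429 + 5 = 0.525
M − M_☉ = 0.525 − 4.83 = -4.305
L/L_☉ = 10^(−0.4 × -4.305) = 52.71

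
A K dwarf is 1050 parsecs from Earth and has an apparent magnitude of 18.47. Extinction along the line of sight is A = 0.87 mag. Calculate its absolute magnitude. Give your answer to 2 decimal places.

M ≈ 7.49

5 log₁₀(d/10 pc) = 5 log₁₀(1050) − 5 = 10.106
M = m − 5 log₁₀(d/10) − A = 18.47 − 10.106 − 0.87 = 7.494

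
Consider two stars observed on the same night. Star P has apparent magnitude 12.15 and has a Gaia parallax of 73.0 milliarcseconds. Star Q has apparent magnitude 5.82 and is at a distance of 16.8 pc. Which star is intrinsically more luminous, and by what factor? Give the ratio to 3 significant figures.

Star Q is more luminous, by a factor of 512.

Star P: p = 73.0 mas = 0.0730″ → d = 1/p = 13.70 pc
Star P: M = m − 5 log₁₀ d + 5 = 12.15 − 5·1.1367 + 5 = 11.467
Star Q: M = m − 5 log₁₀ d + 5 = 5.82 − 5·1.2253 + 5 = 4.693
ΔM = M_P − M_Q = 11.467 − (4.693) = 6.773; smaller M is more luminous → Star Q.
L ratio = 10^(0.4 |ΔM|) = 10^2.709 = 512.0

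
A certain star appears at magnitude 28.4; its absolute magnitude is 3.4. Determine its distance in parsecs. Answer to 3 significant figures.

d ≈ 1.00×10^6 pc

Distance modulus: m − M = 28.4 − (3.4) = 25.000
m − M = 5 log₁₀ d − 5
log₁₀ d = (m − M)/5 + 1 = 6.0000
d = 10^6.0000 = 1.000×10^6 pc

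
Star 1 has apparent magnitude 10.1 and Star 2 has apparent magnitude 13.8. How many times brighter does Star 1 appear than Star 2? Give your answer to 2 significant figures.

Magnitude difference = -3.7
Flux ratio = 10^(−0.4 Δm) = 10^(−0.4 × -3.7) = 10^1.480 = 30.20

30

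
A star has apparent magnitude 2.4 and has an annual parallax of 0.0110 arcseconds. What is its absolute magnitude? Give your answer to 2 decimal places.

d = 1/p = 1/0.0110″ = 90.91 pc
5 log₁₀(d/10 pc) = 5 log₁₀(90.91) − 5 = 4.793
M = m − 5 log₁₀(d/10) = 2.4 − 4.793 = -2.393

M ≈ -2.39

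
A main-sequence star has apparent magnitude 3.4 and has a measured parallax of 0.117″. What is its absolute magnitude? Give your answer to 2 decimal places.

M ≈ 3.74

d = 1/p = 1/0.117″ = 8.547 pc
5 log₁₀(d/10 pc) = 5 log₁₀(8.547) − 5 = -0.341
M = m − 5 log₁₀(d/10) = 3.4 + 0.341 = 3.741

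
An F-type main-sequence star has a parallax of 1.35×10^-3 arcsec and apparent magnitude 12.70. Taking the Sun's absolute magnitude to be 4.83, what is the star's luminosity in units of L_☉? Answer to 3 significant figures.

L/L_☉ ≈ 3.90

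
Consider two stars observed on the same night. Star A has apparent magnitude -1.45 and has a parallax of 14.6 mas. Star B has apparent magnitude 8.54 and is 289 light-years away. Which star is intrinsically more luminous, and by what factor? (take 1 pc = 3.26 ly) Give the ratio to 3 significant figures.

Star A: p = 14.6 mas = 0.0146″ → d = 1/p = 68.49 pc
Star A: M = m − 5 log₁₀ d + 5 = -1.45 − 5·1.8356 + 5 = -5.628
Star B: d = 289 ly / 3.26 = 88.65 pc
Star B: M = m − 5 log₁₀ d + 5 = 8.54 − 5·1.9477 + 5 = 3.802
ΔM = M_A − M_B = -5.628 − (3.802) = -9.430; smaller M is more luminous → Star A.
L ratio = 10^(0.4 |ΔM|) = 10^3.772 = 5915

Star A is more luminous, by a factor of 5910.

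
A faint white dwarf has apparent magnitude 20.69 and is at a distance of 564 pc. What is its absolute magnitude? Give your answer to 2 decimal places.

M ≈ 11.93

5 log₁₀(d/10 pc) = 5 log₁₀(564.0) − 5 = 8.756
M = m − 5 log₁₀(d/10) = 20.69 − 8.756 = 11.934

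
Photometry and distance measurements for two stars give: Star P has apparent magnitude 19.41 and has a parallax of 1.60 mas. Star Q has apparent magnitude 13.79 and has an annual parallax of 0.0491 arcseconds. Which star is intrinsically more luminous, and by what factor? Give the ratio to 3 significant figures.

Star P is more luminous, by a factor of 5.32.

Star P: p = 1.60 mas = 1.60×10^-3″ → d = 1/p = 625.0 pc
Star P: M = m − 5 log₁₀ d + 5 = 19.41 − 5·2.7959 + 5 = 10.431
Star Q: d = 1/p = 1/0.0491″ = 20.37 pc
Star Q: M = m − 5 log₁₀ d + 5 = 13.79 − 5·1.3089 + 5 = 12.245
ΔM = M_P − M_Q = 10.431 − (12.245) = -1.815; smaller M is more luminous → Star P.
L ratio = 10^(0.4 |ΔM|) = 10^0.726 = 5.320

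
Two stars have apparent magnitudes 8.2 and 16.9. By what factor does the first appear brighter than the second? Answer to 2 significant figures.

3000

Magnitude difference = -8.7
Flux ratio = 10^(−0.4 Δm) = 10^(−0.4 × -8.7) = 10^3.480 = 3020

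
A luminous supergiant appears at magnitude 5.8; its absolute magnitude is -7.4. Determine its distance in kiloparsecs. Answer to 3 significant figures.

μ = m − M = 13.200
m − M = 5 log₁₀ d − 5
log₁₀ d = (m − M)/5 + 1 = 3.6400
d = 10^3.6400 = 4365 pc
= 4.365 kpc

d ≈ 4.37 kpc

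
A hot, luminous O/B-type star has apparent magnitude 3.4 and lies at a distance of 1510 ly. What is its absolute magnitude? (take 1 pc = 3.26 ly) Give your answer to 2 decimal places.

d = 1510 ly / 3.26 = 463.2 pc
5 log₁₀(d/10 pc) = 5 log₁₀(463.2) − 5 = 8.329
M = m − 5 log₁₀(d/10) = 3.4 − 8.329 = -4.929

M ≈ -4.93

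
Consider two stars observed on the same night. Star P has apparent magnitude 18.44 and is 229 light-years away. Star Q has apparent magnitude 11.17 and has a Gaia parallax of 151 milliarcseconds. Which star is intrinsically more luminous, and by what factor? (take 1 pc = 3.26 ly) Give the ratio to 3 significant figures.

Star Q is more luminous, by a factor of 7.19.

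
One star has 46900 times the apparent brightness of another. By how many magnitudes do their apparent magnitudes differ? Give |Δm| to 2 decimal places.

|Δm| ≈ 11.68

Pogson: Δm = −2.5 log₁₀(ratio) = −2.5 log₁₀(46900) = −2.5 × 4.6712 = -11.678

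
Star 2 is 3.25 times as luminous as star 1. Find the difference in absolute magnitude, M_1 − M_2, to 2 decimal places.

M_1 − M_2 ≈ 1.28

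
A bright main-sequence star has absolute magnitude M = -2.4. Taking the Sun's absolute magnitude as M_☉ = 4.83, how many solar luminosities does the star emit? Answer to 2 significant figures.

L/L_☉ ≈ 780

M − M_☉ = -2.4 − 4.83 = -7.230
L/L_☉ = 10^(−0.4 (M − M_☉)) = 10^2.892 = 779.8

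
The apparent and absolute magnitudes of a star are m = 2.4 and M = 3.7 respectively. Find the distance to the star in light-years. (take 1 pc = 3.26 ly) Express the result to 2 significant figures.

d ≈ 18 ly

μ = m − M = -1.300
m − M = 5 log₁₀ d − 5
log₁₀ d = (m − M)/5 + 1 = 0.7400
d = 10^0.7400 = 5.495 pc
= 17.92 ly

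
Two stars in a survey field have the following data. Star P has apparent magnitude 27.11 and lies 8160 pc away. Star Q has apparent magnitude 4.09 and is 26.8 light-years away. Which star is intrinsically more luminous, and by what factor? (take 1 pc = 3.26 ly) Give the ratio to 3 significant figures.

Star P: M = m − 5 log₁₀ d + 5 = 27.11 − 5·3.9117 + 5 = 12.552
Star Q: d = 26.8 ly / 3.26 = 8.221 pc
Star Q: M = m − 5 log₁₀ d + 5 = 4.09 − 5·0.9149 + 5 = 4.515
ΔM = M_P − M_Q = 12.552 − (4.515) = 8.036; smaller M is more luminous → Star Q.
L ratio = 10^(0.4 |ΔM|) = 10^3.214 = 1639

Star Q is more luminous, by a factor of 1640.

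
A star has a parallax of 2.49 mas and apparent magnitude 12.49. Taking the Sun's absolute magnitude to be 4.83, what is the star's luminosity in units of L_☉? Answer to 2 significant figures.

L/L_☉ ≈ 1.4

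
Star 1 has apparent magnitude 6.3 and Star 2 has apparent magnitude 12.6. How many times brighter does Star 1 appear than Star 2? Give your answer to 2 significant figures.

330

Δm = 6.3 − (12.6) = -6.3
Flux ratio = 10^(−0.4 Δm) = 10^(−0.4 × -6.3) = 10^2.520 = 331.1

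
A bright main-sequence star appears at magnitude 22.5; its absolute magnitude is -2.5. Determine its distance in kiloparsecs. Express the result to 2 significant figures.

d ≈ 1000 kpc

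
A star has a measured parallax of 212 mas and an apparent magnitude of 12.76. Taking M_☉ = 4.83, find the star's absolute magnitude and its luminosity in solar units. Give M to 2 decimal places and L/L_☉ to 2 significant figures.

d = 1/p = 1000/212 mas = 4.717 pc
M = m − 5 log₁₀ d + 5 = 12.76 − 5·0.6737 + 5 = 14.392
M − M_☉ = 14.392 − 4.83 = 9.562
L/L_☉ = 10^(−0.4 × 9.562) = 1.497×10^-4

M ≈ 14.39; L/L_☉ ≈ 1.5×10^-4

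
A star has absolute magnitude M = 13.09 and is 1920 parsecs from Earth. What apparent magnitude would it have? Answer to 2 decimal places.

m ≈ 24.51

m = M + 5 log₁₀ d − 5 = 13.09 + 5·3.2833 − 5 = 24.507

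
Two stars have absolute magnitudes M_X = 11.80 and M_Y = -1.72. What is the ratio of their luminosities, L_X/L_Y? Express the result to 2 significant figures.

L_X/L_Y ≈ 3.9×10^-6

ΔM = M_X − M_Y = 13.52
L_X/L_Y = 10^(−0.4 ΔM) = 10^-5.408 = 3.908×10^-6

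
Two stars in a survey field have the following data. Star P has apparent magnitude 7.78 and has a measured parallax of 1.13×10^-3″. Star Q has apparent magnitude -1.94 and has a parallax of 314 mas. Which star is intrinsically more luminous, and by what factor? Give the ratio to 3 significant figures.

Star P is more luminous, by a factor of 9.99.

Star P: d = 1/p = 1/1.13×10^-3″ = 885.0 pc
Star P: M = m − 5 log₁₀ d + 5 = 7.78 − 5·2.9469 + 5 = -1.955
Star Q: p = 314 mas = 0.314″ → d = 1/p = 3.185 pc
Star Q: M = m − 5 log₁₀ d + 5 = -1.94 − 5·0.5031 + 5 = 0.545
ΔM = M_P − M_Q = -1.955 − (0.545) = -2.499; smaller M is more luminous → Star P.
L ratio = 10^(0.4 |ΔM|) = 10^1.000 = 9.993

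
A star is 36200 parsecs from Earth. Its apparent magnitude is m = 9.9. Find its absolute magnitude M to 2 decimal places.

5 log₁₀(d/10 pc) = 5 log₁₀(36200) − 5 = 17.794
M = m − 5 log₁₀(d/10) = 9.9 − 17.794 = -7.894

M ≈ -7.89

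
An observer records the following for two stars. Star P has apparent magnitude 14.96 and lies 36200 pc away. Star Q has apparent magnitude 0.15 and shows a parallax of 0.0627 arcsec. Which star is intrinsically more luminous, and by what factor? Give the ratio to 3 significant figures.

Star P: M = m − 5 log₁₀ d + 5 = 14.96 − 5·4.5587 + 5 = -2.834
Star Q: d = 1/p = 1/0.0627″ = 15.95 pc
Star Q: M = m − 5 log₁₀ d + 5 = 0.15 − 5·1.2027 + 5 = -0.864
ΔM = M_P − M_Q = -2.834 − (-0.864) = -1.970; smaller M is more luminous → Star P.
L ratio = 10^(0.4 |ΔM|) = 10^0.788 = 6.137

Star P is more luminous, by a factor of 6.14.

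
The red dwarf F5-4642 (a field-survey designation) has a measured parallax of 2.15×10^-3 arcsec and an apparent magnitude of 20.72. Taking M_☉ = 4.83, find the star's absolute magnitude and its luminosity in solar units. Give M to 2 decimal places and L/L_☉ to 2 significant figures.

M ≈ 12.38; L/L_☉ ≈ 9.5×10^-4

d = 1/p = 1/2.15×10^-3″ = 465.1 pc
M = m − 5 log₁₀ d + 5 = 20.72 − 5·2.6676 + 5 = 12.382
M − M_☉ = 12.382 − 4.83 = 7.552
L/L_☉ = 10^(−0.4 × 7.552) = 9.531×10^-4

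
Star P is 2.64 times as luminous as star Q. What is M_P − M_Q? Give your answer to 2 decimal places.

M_P − M_Q ≈ -1.05

Pogson: ΔM = −2.5 log₁₀(ratio) = −2.5 log₁₀(2.64) = −2.5 × 0.4216 = -1.054
Star P is brighter, so it has the smaller magnitude: the difference is negative.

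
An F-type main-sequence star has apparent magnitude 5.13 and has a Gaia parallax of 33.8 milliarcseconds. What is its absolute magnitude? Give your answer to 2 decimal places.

p = 33.8 mas = 0.0338″ → d = 1/p = 29.59 pc
5 log₁₀(d/10 pc) = 5 log₁₀(29.59) − 5 = 2.355
M = m − 5 log₁₀(d/10) = 5.13 − 2.355 = 2.775

M ≈ 2.77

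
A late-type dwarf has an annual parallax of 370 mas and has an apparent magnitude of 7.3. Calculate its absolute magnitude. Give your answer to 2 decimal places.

M ≈ 10.14

p = 370 mas = 0.370″ → d = 1/p = 2.703 pc
5 log₁₀(d/10 pc) = 5 log₁₀(2.703) − 5 = -2.841
M = m − 5 log₁₀(d/10) = 7.3 + 2.841 = 10.141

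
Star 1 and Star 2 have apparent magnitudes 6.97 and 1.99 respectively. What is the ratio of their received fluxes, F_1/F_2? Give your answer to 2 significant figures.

F_1/F_2 ≈ 0.010

Δm = 6.97 − (1.99) = 4.98
Flux ratio = 10^(−0.4 Δm) = 10^(−0.4 × 4.98) = 10^-1.992 = 0.01019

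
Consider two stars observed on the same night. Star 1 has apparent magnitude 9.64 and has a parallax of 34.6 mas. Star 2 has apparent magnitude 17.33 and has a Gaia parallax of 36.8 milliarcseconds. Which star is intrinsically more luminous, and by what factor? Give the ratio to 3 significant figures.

Star 1 is more luminous, by a factor of 1350.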